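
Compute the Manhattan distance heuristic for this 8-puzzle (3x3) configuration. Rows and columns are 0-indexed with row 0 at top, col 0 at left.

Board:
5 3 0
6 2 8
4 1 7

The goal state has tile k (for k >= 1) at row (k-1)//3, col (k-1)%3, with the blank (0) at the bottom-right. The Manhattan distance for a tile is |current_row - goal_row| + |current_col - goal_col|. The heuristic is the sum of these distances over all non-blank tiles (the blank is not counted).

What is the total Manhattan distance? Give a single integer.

Answer: 14

Derivation:
Tile 5: (0,0)->(1,1) = 2
Tile 3: (0,1)->(0,2) = 1
Tile 6: (1,0)->(1,2) = 2
Tile 2: (1,1)->(0,1) = 1
Tile 8: (1,2)->(2,1) = 2
Tile 4: (2,0)->(1,0) = 1
Tile 1: (2,1)->(0,0) = 3
Tile 7: (2,2)->(2,0) = 2
Sum: 2 + 1 + 2 + 1 + 2 + 1 + 3 + 2 = 14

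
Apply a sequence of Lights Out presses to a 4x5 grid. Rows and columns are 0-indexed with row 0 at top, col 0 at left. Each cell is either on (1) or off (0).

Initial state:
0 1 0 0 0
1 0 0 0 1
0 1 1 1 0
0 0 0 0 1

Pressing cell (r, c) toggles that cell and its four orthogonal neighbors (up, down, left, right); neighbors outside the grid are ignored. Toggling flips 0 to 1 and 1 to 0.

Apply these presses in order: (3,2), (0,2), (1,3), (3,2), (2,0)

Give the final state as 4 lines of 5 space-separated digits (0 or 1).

Answer: 0 0 1 0 0
0 0 0 1 0
1 0 1 0 0
1 0 0 0 1

Derivation:
After press 1 at (3,2):
0 1 0 0 0
1 0 0 0 1
0 1 0 1 0
0 1 1 1 1

After press 2 at (0,2):
0 0 1 1 0
1 0 1 0 1
0 1 0 1 0
0 1 1 1 1

After press 3 at (1,3):
0 0 1 0 0
1 0 0 1 0
0 1 0 0 0
0 1 1 1 1

After press 4 at (3,2):
0 0 1 0 0
1 0 0 1 0
0 1 1 0 0
0 0 0 0 1

After press 5 at (2,0):
0 0 1 0 0
0 0 0 1 0
1 0 1 0 0
1 0 0 0 1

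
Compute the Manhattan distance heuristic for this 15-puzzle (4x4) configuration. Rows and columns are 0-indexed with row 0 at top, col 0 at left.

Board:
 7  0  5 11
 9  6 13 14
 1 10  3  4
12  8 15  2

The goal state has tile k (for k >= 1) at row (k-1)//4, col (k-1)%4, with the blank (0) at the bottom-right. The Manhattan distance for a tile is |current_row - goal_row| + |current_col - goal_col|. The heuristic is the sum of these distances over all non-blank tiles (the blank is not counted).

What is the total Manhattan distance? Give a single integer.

Answer: 37

Derivation:
Tile 7: (0,0)->(1,2) = 3
Tile 5: (0,2)->(1,0) = 3
Tile 11: (0,3)->(2,2) = 3
Tile 9: (1,0)->(2,0) = 1
Tile 6: (1,1)->(1,1) = 0
Tile 13: (1,2)->(3,0) = 4
Tile 14: (1,3)->(3,1) = 4
Tile 1: (2,0)->(0,0) = 2
Tile 10: (2,1)->(2,1) = 0
Tile 3: (2,2)->(0,2) = 2
Tile 4: (2,3)->(0,3) = 2
Tile 12: (3,0)->(2,3) = 4
Tile 8: (3,1)->(1,3) = 4
Tile 15: (3,2)->(3,2) = 0
Tile 2: (3,3)->(0,1) = 5
Sum: 3 + 3 + 3 + 1 + 0 + 4 + 4 + 2 + 0 + 2 + 2 + 4 + 4 + 0 + 5 = 37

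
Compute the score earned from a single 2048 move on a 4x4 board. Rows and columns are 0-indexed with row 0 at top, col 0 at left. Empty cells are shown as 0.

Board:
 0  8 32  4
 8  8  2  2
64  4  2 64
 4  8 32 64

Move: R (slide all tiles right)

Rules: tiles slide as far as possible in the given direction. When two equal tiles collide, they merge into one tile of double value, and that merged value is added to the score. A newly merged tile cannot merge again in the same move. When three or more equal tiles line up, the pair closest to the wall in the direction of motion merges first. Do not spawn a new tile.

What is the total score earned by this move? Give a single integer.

Answer: 20

Derivation:
Slide right:
row 0: [0, 8, 32, 4] -> [0, 8, 32, 4]  score +0 (running 0)
row 1: [8, 8, 2, 2] -> [0, 0, 16, 4]  score +20 (running 20)
row 2: [64, 4, 2, 64] -> [64, 4, 2, 64]  score +0 (running 20)
row 3: [4, 8, 32, 64] -> [4, 8, 32, 64]  score +0 (running 20)
Board after move:
 0  8 32  4
 0  0 16  4
64  4  2 64
 4  8 32 64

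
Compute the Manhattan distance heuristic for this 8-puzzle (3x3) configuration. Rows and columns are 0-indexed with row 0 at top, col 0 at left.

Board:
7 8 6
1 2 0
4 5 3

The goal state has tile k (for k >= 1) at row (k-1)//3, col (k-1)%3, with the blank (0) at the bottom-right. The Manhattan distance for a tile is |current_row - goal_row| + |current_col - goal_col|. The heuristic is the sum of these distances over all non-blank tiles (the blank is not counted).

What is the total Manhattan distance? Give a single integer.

Tile 7: (0,0)->(2,0) = 2
Tile 8: (0,1)->(2,1) = 2
Tile 6: (0,2)->(1,2) = 1
Tile 1: (1,0)->(0,0) = 1
Tile 2: (1,1)->(0,1) = 1
Tile 4: (2,0)->(1,0) = 1
Tile 5: (2,1)->(1,1) = 1
Tile 3: (2,2)->(0,2) = 2
Sum: 2 + 2 + 1 + 1 + 1 + 1 + 1 + 2 = 11

Answer: 11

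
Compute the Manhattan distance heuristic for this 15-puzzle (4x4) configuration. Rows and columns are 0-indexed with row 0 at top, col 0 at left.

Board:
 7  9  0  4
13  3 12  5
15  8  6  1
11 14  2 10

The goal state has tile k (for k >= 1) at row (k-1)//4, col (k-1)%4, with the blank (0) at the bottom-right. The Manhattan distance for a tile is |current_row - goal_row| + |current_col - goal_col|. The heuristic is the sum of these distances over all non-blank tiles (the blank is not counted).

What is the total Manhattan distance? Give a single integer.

Answer: 38

Derivation:
Tile 7: at (0,0), goal (1,2), distance |0-1|+|0-2| = 3
Tile 9: at (0,1), goal (2,0), distance |0-2|+|1-0| = 3
Tile 4: at (0,3), goal (0,3), distance |0-0|+|3-3| = 0
Tile 13: at (1,0), goal (3,0), distance |1-3|+|0-0| = 2
Tile 3: at (1,1), goal (0,2), distance |1-0|+|1-2| = 2
Tile 12: at (1,2), goal (2,3), distance |1-2|+|2-3| = 2
Tile 5: at (1,3), goal (1,0), distance |1-1|+|3-0| = 3
Tile 15: at (2,0), goal (3,2), distance |2-3|+|0-2| = 3
Tile 8: at (2,1), goal (1,3), distance |2-1|+|1-3| = 3
Tile 6: at (2,2), goal (1,1), distance |2-1|+|2-1| = 2
Tile 1: at (2,3), goal (0,0), distance |2-0|+|3-0| = 5
Tile 11: at (3,0), goal (2,2), distance |3-2|+|0-2| = 3
Tile 14: at (3,1), goal (3,1), distance |3-3|+|1-1| = 0
Tile 2: at (3,2), goal (0,1), distance |3-0|+|2-1| = 4
Tile 10: at (3,3), goal (2,1), distance |3-2|+|3-1| = 3
Sum: 3 + 3 + 0 + 2 + 2 + 2 + 3 + 3 + 3 + 2 + 5 + 3 + 0 + 4 + 3 = 38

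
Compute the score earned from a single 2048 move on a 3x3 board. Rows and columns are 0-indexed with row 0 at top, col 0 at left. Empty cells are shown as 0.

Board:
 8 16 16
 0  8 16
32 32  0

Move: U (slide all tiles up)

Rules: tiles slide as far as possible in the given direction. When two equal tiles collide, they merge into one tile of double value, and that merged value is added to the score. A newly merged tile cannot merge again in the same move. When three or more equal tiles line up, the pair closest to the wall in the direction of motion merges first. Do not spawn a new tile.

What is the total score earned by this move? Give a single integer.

Answer: 32

Derivation:
Slide up:
col 0: [8, 0, 32] -> [8, 32, 0]  score +0 (running 0)
col 1: [16, 8, 32] -> [16, 8, 32]  score +0 (running 0)
col 2: [16, 16, 0] -> [32, 0, 0]  score +32 (running 32)
Board after move:
 8 16 32
32  8  0
 0 32  0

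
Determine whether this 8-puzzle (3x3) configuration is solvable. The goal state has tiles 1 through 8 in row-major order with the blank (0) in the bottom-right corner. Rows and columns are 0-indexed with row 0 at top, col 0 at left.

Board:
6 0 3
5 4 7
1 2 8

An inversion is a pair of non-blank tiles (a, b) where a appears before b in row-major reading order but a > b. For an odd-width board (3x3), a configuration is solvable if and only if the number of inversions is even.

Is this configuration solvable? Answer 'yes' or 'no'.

Inversions (pairs i<j in row-major order where tile[i] > tile[j] > 0): 14
14 is even, so the puzzle is solvable.

Answer: yes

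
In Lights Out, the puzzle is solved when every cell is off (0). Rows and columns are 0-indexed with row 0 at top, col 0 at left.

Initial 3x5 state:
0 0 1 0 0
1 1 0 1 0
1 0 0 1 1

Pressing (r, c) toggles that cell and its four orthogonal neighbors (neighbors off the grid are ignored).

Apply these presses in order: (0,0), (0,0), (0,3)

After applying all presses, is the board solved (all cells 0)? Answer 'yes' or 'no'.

After press 1 at (0,0):
1 1 1 0 0
0 1 0 1 0
1 0 0 1 1

After press 2 at (0,0):
0 0 1 0 0
1 1 0 1 0
1 0 0 1 1

After press 3 at (0,3):
0 0 0 1 1
1 1 0 0 0
1 0 0 1 1

Lights still on: 7

Answer: no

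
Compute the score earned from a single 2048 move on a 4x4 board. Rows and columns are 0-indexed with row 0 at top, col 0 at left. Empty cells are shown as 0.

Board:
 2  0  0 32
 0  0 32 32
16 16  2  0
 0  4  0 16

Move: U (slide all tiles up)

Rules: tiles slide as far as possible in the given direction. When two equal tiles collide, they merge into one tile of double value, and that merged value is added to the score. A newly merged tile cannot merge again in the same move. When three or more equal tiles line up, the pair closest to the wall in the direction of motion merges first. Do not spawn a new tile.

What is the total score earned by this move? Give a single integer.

Slide up:
col 0: [2, 0, 16, 0] -> [2, 16, 0, 0]  score +0 (running 0)
col 1: [0, 0, 16, 4] -> [16, 4, 0, 0]  score +0 (running 0)
col 2: [0, 32, 2, 0] -> [32, 2, 0, 0]  score +0 (running 0)
col 3: [32, 32, 0, 16] -> [64, 16, 0, 0]  score +64 (running 64)
Board after move:
 2 16 32 64
16  4  2 16
 0  0  0  0
 0  0  0  0

Answer: 64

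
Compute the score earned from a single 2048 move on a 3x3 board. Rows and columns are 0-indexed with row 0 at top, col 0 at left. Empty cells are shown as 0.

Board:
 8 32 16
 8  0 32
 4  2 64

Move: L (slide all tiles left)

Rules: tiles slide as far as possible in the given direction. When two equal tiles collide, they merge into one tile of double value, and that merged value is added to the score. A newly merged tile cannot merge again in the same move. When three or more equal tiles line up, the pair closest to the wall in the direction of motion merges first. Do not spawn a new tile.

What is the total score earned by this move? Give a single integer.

Answer: 0

Derivation:
Slide left:
row 0: [8, 32, 16] -> [8, 32, 16]  score +0 (running 0)
row 1: [8, 0, 32] -> [8, 32, 0]  score +0 (running 0)
row 2: [4, 2, 64] -> [4, 2, 64]  score +0 (running 0)
Board after move:
 8 32 16
 8 32  0
 4  2 64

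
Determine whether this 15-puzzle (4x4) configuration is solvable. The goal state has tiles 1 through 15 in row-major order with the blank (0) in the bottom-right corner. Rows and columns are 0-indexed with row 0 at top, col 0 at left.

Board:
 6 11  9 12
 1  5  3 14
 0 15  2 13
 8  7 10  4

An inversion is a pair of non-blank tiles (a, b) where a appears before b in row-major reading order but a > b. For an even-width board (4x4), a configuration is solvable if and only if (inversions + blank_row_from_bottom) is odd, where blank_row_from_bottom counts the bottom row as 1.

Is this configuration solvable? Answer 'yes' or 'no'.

Inversions: 53
Blank is in row 2 (0-indexed from top), which is row 2 counting from the bottom (bottom = 1).
53 + 2 = 55, which is odd, so the puzzle is solvable.

Answer: yes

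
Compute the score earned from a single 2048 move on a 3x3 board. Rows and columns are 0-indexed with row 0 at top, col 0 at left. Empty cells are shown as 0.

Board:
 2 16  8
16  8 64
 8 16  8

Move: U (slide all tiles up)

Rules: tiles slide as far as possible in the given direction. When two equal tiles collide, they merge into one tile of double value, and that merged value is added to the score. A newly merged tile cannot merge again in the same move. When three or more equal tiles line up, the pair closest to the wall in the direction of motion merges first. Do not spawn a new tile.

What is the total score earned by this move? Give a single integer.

Slide up:
col 0: [2, 16, 8] -> [2, 16, 8]  score +0 (running 0)
col 1: [16, 8, 16] -> [16, 8, 16]  score +0 (running 0)
col 2: [8, 64, 8] -> [8, 64, 8]  score +0 (running 0)
Board after move:
 2 16  8
16  8 64
 8 16  8

Answer: 0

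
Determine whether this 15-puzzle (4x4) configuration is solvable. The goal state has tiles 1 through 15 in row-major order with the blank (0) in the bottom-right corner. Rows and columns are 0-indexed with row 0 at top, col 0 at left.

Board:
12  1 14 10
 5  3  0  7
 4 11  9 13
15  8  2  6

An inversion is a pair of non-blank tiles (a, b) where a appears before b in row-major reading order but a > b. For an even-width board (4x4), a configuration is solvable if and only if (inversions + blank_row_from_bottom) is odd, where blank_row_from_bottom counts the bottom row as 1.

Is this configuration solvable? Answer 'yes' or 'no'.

Inversions: 53
Blank is in row 1 (0-indexed from top), which is row 3 counting from the bottom (bottom = 1).
53 + 3 = 56, which is even, so the puzzle is not solvable.

Answer: no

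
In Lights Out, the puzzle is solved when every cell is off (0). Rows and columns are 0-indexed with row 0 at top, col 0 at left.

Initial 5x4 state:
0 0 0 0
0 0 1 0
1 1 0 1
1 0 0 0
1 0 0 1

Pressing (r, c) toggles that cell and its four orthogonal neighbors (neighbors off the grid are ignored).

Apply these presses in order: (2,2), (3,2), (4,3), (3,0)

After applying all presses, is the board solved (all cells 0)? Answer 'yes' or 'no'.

After press 1 at (2,2):
0 0 0 0
0 0 0 0
1 0 1 0
1 0 1 0
1 0 0 1

After press 2 at (3,2):
0 0 0 0
0 0 0 0
1 0 0 0
1 1 0 1
1 0 1 1

After press 3 at (4,3):
0 0 0 0
0 0 0 0
1 0 0 0
1 1 0 0
1 0 0 0

After press 4 at (3,0):
0 0 0 0
0 0 0 0
0 0 0 0
0 0 0 0
0 0 0 0

Lights still on: 0

Answer: yes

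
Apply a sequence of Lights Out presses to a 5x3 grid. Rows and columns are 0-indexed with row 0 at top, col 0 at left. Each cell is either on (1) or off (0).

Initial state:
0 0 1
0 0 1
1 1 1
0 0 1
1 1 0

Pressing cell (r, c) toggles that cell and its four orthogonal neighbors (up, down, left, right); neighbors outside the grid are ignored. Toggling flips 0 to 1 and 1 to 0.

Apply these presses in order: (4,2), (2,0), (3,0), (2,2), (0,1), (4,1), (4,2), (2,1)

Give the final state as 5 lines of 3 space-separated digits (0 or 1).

Answer: 1 1 0
1 0 0
0 0 1
0 1 0
1 0 1

Derivation:
After press 1 at (4,2):
0 0 1
0 0 1
1 1 1
0 0 0
1 0 1

After press 2 at (2,0):
0 0 1
1 0 1
0 0 1
1 0 0
1 0 1

After press 3 at (3,0):
0 0 1
1 0 1
1 0 1
0 1 0
0 0 1

After press 4 at (2,2):
0 0 1
1 0 0
1 1 0
0 1 1
0 0 1

After press 5 at (0,1):
1 1 0
1 1 0
1 1 0
0 1 1
0 0 1

After press 6 at (4,1):
1 1 0
1 1 0
1 1 0
0 0 1
1 1 0

After press 7 at (4,2):
1 1 0
1 1 0
1 1 0
0 0 0
1 0 1

After press 8 at (2,1):
1 1 0
1 0 0
0 0 1
0 1 0
1 0 1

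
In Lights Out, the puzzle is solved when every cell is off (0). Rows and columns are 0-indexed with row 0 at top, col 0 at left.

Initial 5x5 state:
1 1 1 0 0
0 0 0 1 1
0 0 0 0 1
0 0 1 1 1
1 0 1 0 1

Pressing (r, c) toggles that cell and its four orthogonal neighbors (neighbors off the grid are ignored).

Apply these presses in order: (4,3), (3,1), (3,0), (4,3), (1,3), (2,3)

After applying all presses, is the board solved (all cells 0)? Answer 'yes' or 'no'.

After press 1 at (4,3):
1 1 1 0 0
0 0 0 1 1
0 0 0 0 1
0 0 1 0 1
1 0 0 1 0

After press 2 at (3,1):
1 1 1 0 0
0 0 0 1 1
0 1 0 0 1
1 1 0 0 1
1 1 0 1 0

After press 3 at (3,0):
1 1 1 0 0
0 0 0 1 1
1 1 0 0 1
0 0 0 0 1
0 1 0 1 0

After press 4 at (4,3):
1 1 1 0 0
0 0 0 1 1
1 1 0 0 1
0 0 0 1 1
0 1 1 0 1

After press 5 at (1,3):
1 1 1 1 0
0 0 1 0 0
1 1 0 1 1
0 0 0 1 1
0 1 1 0 1

After press 6 at (2,3):
1 1 1 1 0
0 0 1 1 0
1 1 1 0 0
0 0 0 0 1
0 1 1 0 1

Lights still on: 13

Answer: no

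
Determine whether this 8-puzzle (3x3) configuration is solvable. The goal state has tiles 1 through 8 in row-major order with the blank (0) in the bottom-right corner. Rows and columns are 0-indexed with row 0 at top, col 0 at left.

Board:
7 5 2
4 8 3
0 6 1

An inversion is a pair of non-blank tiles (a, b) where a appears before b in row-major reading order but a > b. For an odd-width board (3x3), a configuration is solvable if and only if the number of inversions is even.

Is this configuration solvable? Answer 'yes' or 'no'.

Inversions (pairs i<j in row-major order where tile[i] > tile[j] > 0): 18
18 is even, so the puzzle is solvable.

Answer: yes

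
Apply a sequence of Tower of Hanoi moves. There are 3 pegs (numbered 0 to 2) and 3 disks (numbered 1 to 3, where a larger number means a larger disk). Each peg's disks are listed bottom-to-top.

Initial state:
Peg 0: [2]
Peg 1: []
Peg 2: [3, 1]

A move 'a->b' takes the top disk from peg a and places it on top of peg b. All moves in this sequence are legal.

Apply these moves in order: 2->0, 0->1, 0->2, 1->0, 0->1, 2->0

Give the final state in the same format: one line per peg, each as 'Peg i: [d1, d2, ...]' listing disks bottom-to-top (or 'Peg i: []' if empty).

After move 1 (2->0):
Peg 0: [2, 1]
Peg 1: []
Peg 2: [3]

After move 2 (0->1):
Peg 0: [2]
Peg 1: [1]
Peg 2: [3]

After move 3 (0->2):
Peg 0: []
Peg 1: [1]
Peg 2: [3, 2]

After move 4 (1->0):
Peg 0: [1]
Peg 1: []
Peg 2: [3, 2]

After move 5 (0->1):
Peg 0: []
Peg 1: [1]
Peg 2: [3, 2]

After move 6 (2->0):
Peg 0: [2]
Peg 1: [1]
Peg 2: [3]

Answer: Peg 0: [2]
Peg 1: [1]
Peg 2: [3]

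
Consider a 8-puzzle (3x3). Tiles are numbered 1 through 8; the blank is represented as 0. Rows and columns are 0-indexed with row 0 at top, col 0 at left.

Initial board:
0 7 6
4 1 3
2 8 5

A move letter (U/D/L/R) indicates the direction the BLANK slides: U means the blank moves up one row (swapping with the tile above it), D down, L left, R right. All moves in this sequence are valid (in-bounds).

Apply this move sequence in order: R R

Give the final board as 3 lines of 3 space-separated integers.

Answer: 7 6 0
4 1 3
2 8 5

Derivation:
After move 1 (R):
7 0 6
4 1 3
2 8 5

After move 2 (R):
7 6 0
4 1 3
2 8 5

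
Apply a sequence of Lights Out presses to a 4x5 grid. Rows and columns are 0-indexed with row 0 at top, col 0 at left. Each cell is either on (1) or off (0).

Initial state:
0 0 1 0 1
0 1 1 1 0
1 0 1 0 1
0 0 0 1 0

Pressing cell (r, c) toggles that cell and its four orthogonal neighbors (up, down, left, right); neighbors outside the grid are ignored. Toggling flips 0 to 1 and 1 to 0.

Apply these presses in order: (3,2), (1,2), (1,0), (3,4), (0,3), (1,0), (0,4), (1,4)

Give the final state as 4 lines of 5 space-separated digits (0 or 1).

Answer: 0 0 1 0 0
0 0 0 0 0
1 0 1 0 1
0 1 1 1 1

Derivation:
After press 1 at (3,2):
0 0 1 0 1
0 1 1 1 0
1 0 0 0 1
0 1 1 0 0

After press 2 at (1,2):
0 0 0 0 1
0 0 0 0 0
1 0 1 0 1
0 1 1 0 0

After press 3 at (1,0):
1 0 0 0 1
1 1 0 0 0
0 0 1 0 1
0 1 1 0 0

After press 4 at (3,4):
1 0 0 0 1
1 1 0 0 0
0 0 1 0 0
0 1 1 1 1

After press 5 at (0,3):
1 0 1 1 0
1 1 0 1 0
0 0 1 0 0
0 1 1 1 1

After press 6 at (1,0):
0 0 1 1 0
0 0 0 1 0
1 0 1 0 0
0 1 1 1 1

After press 7 at (0,4):
0 0 1 0 1
0 0 0 1 1
1 0 1 0 0
0 1 1 1 1

After press 8 at (1,4):
0 0 1 0 0
0 0 0 0 0
1 0 1 0 1
0 1 1 1 1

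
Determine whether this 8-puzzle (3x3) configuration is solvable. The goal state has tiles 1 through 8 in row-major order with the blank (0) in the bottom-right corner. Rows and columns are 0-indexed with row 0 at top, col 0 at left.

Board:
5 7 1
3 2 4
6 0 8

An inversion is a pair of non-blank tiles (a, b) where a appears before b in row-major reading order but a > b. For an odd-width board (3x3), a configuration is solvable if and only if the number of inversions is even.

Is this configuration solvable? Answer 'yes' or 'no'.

Answer: yes

Derivation:
Inversions (pairs i<j in row-major order where tile[i] > tile[j] > 0): 10
10 is even, so the puzzle is solvable.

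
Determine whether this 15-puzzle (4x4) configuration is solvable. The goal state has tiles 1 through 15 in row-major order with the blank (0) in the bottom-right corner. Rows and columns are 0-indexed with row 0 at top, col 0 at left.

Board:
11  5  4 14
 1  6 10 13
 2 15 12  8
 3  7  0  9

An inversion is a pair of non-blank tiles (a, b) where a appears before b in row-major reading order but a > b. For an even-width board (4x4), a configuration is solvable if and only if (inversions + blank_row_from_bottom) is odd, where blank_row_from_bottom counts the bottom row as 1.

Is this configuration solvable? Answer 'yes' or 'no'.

Inversions: 51
Blank is in row 3 (0-indexed from top), which is row 1 counting from the bottom (bottom = 1).
51 + 1 = 52, which is even, so the puzzle is not solvable.

Answer: no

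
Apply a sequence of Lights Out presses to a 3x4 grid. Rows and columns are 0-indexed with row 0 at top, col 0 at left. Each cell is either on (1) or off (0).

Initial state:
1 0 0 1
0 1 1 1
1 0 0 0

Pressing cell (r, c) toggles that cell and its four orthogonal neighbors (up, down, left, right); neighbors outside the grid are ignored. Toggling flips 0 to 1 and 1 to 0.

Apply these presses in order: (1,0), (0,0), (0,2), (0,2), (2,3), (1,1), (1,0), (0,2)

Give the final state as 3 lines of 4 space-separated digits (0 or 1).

After press 1 at (1,0):
0 0 0 1
1 0 1 1
0 0 0 0

After press 2 at (0,0):
1 1 0 1
0 0 1 1
0 0 0 0

After press 3 at (0,2):
1 0 1 0
0 0 0 1
0 0 0 0

After press 4 at (0,2):
1 1 0 1
0 0 1 1
0 0 0 0

After press 5 at (2,3):
1 1 0 1
0 0 1 0
0 0 1 1

After press 6 at (1,1):
1 0 0 1
1 1 0 0
0 1 1 1

After press 7 at (1,0):
0 0 0 1
0 0 0 0
1 1 1 1

After press 8 at (0,2):
0 1 1 0
0 0 1 0
1 1 1 1

Answer: 0 1 1 0
0 0 1 0
1 1 1 1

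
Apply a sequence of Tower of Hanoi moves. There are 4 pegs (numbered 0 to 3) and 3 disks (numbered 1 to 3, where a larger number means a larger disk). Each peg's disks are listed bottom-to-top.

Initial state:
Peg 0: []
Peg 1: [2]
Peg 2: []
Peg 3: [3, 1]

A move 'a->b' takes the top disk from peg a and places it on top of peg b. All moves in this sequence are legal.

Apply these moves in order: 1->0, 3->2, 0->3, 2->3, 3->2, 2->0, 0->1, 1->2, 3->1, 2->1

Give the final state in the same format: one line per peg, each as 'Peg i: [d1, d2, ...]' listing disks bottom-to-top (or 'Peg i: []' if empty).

Answer: Peg 0: []
Peg 1: [2, 1]
Peg 2: []
Peg 3: [3]

Derivation:
After move 1 (1->0):
Peg 0: [2]
Peg 1: []
Peg 2: []
Peg 3: [3, 1]

After move 2 (3->2):
Peg 0: [2]
Peg 1: []
Peg 2: [1]
Peg 3: [3]

After move 3 (0->3):
Peg 0: []
Peg 1: []
Peg 2: [1]
Peg 3: [3, 2]

After move 4 (2->3):
Peg 0: []
Peg 1: []
Peg 2: []
Peg 3: [3, 2, 1]

After move 5 (3->2):
Peg 0: []
Peg 1: []
Peg 2: [1]
Peg 3: [3, 2]

After move 6 (2->0):
Peg 0: [1]
Peg 1: []
Peg 2: []
Peg 3: [3, 2]

After move 7 (0->1):
Peg 0: []
Peg 1: [1]
Peg 2: []
Peg 3: [3, 2]

After move 8 (1->2):
Peg 0: []
Peg 1: []
Peg 2: [1]
Peg 3: [3, 2]

After move 9 (3->1):
Peg 0: []
Peg 1: [2]
Peg 2: [1]
Peg 3: [3]

After move 10 (2->1):
Peg 0: []
Peg 1: [2, 1]
Peg 2: []
Peg 3: [3]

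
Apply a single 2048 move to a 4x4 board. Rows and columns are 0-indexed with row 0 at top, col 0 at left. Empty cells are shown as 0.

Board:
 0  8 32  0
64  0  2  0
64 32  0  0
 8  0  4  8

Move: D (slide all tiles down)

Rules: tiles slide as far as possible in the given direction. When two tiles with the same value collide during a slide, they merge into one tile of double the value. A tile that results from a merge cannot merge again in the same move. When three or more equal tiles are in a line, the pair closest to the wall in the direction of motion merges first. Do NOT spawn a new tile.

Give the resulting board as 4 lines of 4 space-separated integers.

Slide down:
col 0: [0, 64, 64, 8] -> [0, 0, 128, 8]
col 1: [8, 0, 32, 0] -> [0, 0, 8, 32]
col 2: [32, 2, 0, 4] -> [0, 32, 2, 4]
col 3: [0, 0, 0, 8] -> [0, 0, 0, 8]

Answer:   0   0   0   0
  0   0  32   0
128   8   2   0
  8  32   4   8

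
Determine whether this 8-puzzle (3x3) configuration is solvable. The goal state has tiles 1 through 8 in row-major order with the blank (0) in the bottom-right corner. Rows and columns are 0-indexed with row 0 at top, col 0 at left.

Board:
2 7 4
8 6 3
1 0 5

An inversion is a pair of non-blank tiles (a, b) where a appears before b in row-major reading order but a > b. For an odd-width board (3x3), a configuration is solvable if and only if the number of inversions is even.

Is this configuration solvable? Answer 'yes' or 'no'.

Answer: yes

Derivation:
Inversions (pairs i<j in row-major order where tile[i] > tile[j] > 0): 16
16 is even, so the puzzle is solvable.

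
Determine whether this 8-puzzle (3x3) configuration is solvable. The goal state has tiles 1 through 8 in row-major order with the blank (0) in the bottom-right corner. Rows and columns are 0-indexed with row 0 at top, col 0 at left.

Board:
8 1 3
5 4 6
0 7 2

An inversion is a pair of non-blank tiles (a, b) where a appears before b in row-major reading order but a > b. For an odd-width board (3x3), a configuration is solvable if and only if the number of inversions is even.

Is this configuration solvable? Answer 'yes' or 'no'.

Inversions (pairs i<j in row-major order where tile[i] > tile[j] > 0): 13
13 is odd, so the puzzle is not solvable.

Answer: no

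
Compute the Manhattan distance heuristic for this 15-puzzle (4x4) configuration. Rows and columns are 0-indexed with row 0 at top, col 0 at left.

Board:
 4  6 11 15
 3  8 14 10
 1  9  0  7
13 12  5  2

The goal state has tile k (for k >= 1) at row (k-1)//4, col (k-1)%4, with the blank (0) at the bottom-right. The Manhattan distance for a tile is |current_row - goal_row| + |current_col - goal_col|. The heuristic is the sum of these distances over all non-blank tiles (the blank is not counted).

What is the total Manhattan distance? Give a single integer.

Answer: 38

Derivation:
Tile 4: (0,0)->(0,3) = 3
Tile 6: (0,1)->(1,1) = 1
Tile 11: (0,2)->(2,2) = 2
Tile 15: (0,3)->(3,2) = 4
Tile 3: (1,0)->(0,2) = 3
Tile 8: (1,1)->(1,3) = 2
Tile 14: (1,2)->(3,1) = 3
Tile 10: (1,3)->(2,1) = 3
Tile 1: (2,0)->(0,0) = 2
Tile 9: (2,1)->(2,0) = 1
Tile 7: (2,3)->(1,2) = 2
Tile 13: (3,0)->(3,0) = 0
Tile 12: (3,1)->(2,3) = 3
Tile 5: (3,2)->(1,0) = 4
Tile 2: (3,3)->(0,1) = 5
Sum: 3 + 1 + 2 + 4 + 3 + 2 + 3 + 3 + 2 + 1 + 2 + 0 + 3 + 4 + 5 = 38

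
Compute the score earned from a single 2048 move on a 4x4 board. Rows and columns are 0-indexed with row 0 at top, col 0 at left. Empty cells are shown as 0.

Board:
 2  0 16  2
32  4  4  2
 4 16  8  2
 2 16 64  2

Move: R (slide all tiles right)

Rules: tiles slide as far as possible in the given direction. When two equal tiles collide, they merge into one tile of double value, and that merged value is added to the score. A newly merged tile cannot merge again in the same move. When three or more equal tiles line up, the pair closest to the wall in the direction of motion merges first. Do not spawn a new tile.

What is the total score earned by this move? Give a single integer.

Slide right:
row 0: [2, 0, 16, 2] -> [0, 2, 16, 2]  score +0 (running 0)
row 1: [32, 4, 4, 2] -> [0, 32, 8, 2]  score +8 (running 8)
row 2: [4, 16, 8, 2] -> [4, 16, 8, 2]  score +0 (running 8)
row 3: [2, 16, 64, 2] -> [2, 16, 64, 2]  score +0 (running 8)
Board after move:
 0  2 16  2
 0 32  8  2
 4 16  8  2
 2 16 64  2

Answer: 8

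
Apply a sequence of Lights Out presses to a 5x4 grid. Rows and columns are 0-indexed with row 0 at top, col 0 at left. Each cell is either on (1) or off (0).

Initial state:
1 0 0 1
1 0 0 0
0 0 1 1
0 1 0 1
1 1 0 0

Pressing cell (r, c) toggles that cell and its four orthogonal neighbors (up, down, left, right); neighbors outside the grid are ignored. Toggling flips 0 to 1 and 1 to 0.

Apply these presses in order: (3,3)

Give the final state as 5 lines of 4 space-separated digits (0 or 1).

After press 1 at (3,3):
1 0 0 1
1 0 0 0
0 0 1 0
0 1 1 0
1 1 0 1

Answer: 1 0 0 1
1 0 0 0
0 0 1 0
0 1 1 0
1 1 0 1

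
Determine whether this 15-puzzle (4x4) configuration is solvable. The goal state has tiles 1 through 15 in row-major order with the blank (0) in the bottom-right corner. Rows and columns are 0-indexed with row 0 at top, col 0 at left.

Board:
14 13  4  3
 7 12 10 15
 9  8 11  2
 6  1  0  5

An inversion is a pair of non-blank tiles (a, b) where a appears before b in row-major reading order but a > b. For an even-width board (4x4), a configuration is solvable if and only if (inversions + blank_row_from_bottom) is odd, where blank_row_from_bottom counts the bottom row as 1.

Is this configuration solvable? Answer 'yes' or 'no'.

Answer: no

Derivation:
Inversions: 71
Blank is in row 3 (0-indexed from top), which is row 1 counting from the bottom (bottom = 1).
71 + 1 = 72, which is even, so the puzzle is not solvable.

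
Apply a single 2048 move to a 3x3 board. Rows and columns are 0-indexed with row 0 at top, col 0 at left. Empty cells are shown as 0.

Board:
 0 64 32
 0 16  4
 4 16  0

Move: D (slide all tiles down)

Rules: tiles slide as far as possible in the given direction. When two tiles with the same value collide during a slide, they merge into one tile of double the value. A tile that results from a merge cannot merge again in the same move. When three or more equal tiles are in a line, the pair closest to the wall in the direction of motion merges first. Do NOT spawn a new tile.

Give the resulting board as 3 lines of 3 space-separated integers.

Answer:  0  0  0
 0 64 32
 4 32  4

Derivation:
Slide down:
col 0: [0, 0, 4] -> [0, 0, 4]
col 1: [64, 16, 16] -> [0, 64, 32]
col 2: [32, 4, 0] -> [0, 32, 4]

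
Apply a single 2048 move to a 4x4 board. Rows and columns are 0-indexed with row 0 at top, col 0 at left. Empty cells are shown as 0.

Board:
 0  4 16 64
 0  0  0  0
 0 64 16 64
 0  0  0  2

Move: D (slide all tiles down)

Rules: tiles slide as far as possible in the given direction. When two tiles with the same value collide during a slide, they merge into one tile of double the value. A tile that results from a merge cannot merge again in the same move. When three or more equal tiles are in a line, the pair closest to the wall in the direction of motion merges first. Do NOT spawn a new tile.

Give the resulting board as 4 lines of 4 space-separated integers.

Answer:   0   0   0   0
  0   0   0   0
  0   4   0 128
  0  64  32   2

Derivation:
Slide down:
col 0: [0, 0, 0, 0] -> [0, 0, 0, 0]
col 1: [4, 0, 64, 0] -> [0, 0, 4, 64]
col 2: [16, 0, 16, 0] -> [0, 0, 0, 32]
col 3: [64, 0, 64, 2] -> [0, 0, 128, 2]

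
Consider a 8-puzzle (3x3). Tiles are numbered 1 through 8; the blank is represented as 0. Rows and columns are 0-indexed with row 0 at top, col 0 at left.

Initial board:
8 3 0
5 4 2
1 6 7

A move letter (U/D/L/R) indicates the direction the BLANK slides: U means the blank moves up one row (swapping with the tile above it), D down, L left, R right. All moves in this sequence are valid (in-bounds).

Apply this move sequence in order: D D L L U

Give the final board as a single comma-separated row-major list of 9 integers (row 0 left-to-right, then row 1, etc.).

After move 1 (D):
8 3 2
5 4 0
1 6 7

After move 2 (D):
8 3 2
5 4 7
1 6 0

After move 3 (L):
8 3 2
5 4 7
1 0 6

After move 4 (L):
8 3 2
5 4 7
0 1 6

After move 5 (U):
8 3 2
0 4 7
5 1 6

Answer: 8, 3, 2, 0, 4, 7, 5, 1, 6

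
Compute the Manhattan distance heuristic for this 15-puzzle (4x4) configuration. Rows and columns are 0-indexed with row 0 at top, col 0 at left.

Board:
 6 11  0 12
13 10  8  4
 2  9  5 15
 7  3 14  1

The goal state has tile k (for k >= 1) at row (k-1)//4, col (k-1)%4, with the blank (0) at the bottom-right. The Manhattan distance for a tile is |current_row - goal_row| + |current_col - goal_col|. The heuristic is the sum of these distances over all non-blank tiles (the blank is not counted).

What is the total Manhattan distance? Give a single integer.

Tile 6: at (0,0), goal (1,1), distance |0-1|+|0-1| = 2
Tile 11: at (0,1), goal (2,2), distance |0-2|+|1-2| = 3
Tile 12: at (0,3), goal (2,3), distance |0-2|+|3-3| = 2
Tile 13: at (1,0), goal (3,0), distance |1-3|+|0-0| = 2
Tile 10: at (1,1), goal (2,1), distance |1-2|+|1-1| = 1
Tile 8: at (1,2), goal (1,3), distance |1-1|+|2-3| = 1
Tile 4: at (1,3), goal (0,3), distance |1-0|+|3-3| = 1
Tile 2: at (2,0), goal (0,1), distance |2-0|+|0-1| = 3
Tile 9: at (2,1), goal (2,0), distance |2-2|+|1-0| = 1
Tile 5: at (2,2), goal (1,0), distance |2-1|+|2-0| = 3
Tile 15: at (2,3), goal (3,2), distance |2-3|+|3-2| = 2
Tile 7: at (3,0), goal (1,2), distance |3-1|+|0-2| = 4
Tile 3: at (3,1), goal (0,2), distance |3-0|+|1-2| = 4
Tile 14: at (3,2), goal (3,1), distance |3-3|+|2-1| = 1
Tile 1: at (3,3), goal (0,0), distance |3-0|+|3-0| = 6
Sum: 2 + 3 + 2 + 2 + 1 + 1 + 1 + 3 + 1 + 3 + 2 + 4 + 4 + 1 + 6 = 36

Answer: 36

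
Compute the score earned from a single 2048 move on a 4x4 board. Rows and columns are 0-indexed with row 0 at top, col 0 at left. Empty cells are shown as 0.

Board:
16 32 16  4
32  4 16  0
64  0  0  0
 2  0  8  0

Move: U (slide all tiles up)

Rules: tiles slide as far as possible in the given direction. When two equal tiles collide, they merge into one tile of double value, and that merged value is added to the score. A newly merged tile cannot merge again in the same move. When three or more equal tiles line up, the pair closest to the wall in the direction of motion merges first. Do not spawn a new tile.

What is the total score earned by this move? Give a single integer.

Answer: 32

Derivation:
Slide up:
col 0: [16, 32, 64, 2] -> [16, 32, 64, 2]  score +0 (running 0)
col 1: [32, 4, 0, 0] -> [32, 4, 0, 0]  score +0 (running 0)
col 2: [16, 16, 0, 8] -> [32, 8, 0, 0]  score +32 (running 32)
col 3: [4, 0, 0, 0] -> [4, 0, 0, 0]  score +0 (running 32)
Board after move:
16 32 32  4
32  4  8  0
64  0  0  0
 2  0  0  0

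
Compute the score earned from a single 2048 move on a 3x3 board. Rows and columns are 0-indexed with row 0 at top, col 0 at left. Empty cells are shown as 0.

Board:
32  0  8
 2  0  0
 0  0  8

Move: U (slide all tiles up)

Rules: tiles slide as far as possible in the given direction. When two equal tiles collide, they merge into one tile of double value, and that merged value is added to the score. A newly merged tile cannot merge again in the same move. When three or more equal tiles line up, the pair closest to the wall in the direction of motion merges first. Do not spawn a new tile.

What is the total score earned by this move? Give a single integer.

Slide up:
col 0: [32, 2, 0] -> [32, 2, 0]  score +0 (running 0)
col 1: [0, 0, 0] -> [0, 0, 0]  score +0 (running 0)
col 2: [8, 0, 8] -> [16, 0, 0]  score +16 (running 16)
Board after move:
32  0 16
 2  0  0
 0  0  0

Answer: 16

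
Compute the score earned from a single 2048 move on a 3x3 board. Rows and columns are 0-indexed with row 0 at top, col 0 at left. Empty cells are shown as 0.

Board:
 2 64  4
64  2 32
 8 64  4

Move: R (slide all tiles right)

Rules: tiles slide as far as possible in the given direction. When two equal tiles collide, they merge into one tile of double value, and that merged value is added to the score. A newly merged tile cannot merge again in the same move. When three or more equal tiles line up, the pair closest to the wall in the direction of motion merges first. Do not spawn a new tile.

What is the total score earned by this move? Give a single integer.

Answer: 0

Derivation:
Slide right:
row 0: [2, 64, 4] -> [2, 64, 4]  score +0 (running 0)
row 1: [64, 2, 32] -> [64, 2, 32]  score +0 (running 0)
row 2: [8, 64, 4] -> [8, 64, 4]  score +0 (running 0)
Board after move:
 2 64  4
64  2 32
 8 64  4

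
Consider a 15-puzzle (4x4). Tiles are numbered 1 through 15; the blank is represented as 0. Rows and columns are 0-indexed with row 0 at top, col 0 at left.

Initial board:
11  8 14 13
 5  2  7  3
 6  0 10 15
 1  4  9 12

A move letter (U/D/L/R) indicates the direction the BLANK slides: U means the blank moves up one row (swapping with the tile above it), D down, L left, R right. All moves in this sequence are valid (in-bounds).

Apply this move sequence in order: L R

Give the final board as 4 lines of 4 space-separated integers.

Answer: 11  8 14 13
 5  2  7  3
 6  0 10 15
 1  4  9 12

Derivation:
After move 1 (L):
11  8 14 13
 5  2  7  3
 0  6 10 15
 1  4  9 12

After move 2 (R):
11  8 14 13
 5  2  7  3
 6  0 10 15
 1  4  9 12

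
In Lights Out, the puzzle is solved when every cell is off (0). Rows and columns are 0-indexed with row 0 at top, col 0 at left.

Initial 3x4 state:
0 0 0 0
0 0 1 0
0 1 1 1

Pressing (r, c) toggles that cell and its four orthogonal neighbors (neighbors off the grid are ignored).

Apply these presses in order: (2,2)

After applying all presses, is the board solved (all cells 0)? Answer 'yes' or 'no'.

After press 1 at (2,2):
0 0 0 0
0 0 0 0
0 0 0 0

Lights still on: 0

Answer: yes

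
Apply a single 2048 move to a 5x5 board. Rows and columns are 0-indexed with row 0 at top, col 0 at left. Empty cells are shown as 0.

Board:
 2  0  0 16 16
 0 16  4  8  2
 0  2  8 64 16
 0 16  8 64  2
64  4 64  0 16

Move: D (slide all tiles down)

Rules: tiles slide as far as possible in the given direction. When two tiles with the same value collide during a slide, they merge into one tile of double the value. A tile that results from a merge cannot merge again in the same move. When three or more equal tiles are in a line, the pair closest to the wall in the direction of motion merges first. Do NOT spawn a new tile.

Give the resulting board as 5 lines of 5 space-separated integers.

Slide down:
col 0: [2, 0, 0, 0, 64] -> [0, 0, 0, 2, 64]
col 1: [0, 16, 2, 16, 4] -> [0, 16, 2, 16, 4]
col 2: [0, 4, 8, 8, 64] -> [0, 0, 4, 16, 64]
col 3: [16, 8, 64, 64, 0] -> [0, 0, 16, 8, 128]
col 4: [16, 2, 16, 2, 16] -> [16, 2, 16, 2, 16]

Answer:   0   0   0   0  16
  0  16   0   0   2
  0   2   4  16  16
  2  16  16   8   2
 64   4  64 128  16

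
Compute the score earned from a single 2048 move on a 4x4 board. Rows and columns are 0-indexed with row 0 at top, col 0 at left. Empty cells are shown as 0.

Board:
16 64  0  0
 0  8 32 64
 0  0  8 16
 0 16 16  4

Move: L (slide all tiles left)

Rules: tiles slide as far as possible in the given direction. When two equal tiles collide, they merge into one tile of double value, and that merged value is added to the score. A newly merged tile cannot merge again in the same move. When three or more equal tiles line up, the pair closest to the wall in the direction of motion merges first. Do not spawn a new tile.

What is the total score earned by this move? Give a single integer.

Slide left:
row 0: [16, 64, 0, 0] -> [16, 64, 0, 0]  score +0 (running 0)
row 1: [0, 8, 32, 64] -> [8, 32, 64, 0]  score +0 (running 0)
row 2: [0, 0, 8, 16] -> [8, 16, 0, 0]  score +0 (running 0)
row 3: [0, 16, 16, 4] -> [32, 4, 0, 0]  score +32 (running 32)
Board after move:
16 64  0  0
 8 32 64  0
 8 16  0  0
32  4  0  0

Answer: 32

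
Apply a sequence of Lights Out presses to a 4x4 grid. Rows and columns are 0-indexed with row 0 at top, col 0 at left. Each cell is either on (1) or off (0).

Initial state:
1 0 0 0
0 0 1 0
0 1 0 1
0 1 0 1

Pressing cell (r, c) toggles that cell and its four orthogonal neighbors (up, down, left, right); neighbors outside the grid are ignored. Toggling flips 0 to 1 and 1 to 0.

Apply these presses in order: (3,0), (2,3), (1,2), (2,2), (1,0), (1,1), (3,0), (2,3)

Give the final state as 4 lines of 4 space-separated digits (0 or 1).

After press 1 at (3,0):
1 0 0 0
0 0 1 0
1 1 0 1
1 0 0 1

After press 2 at (2,3):
1 0 0 0
0 0 1 1
1 1 1 0
1 0 0 0

After press 3 at (1,2):
1 0 1 0
0 1 0 0
1 1 0 0
1 0 0 0

After press 4 at (2,2):
1 0 1 0
0 1 1 0
1 0 1 1
1 0 1 0

After press 5 at (1,0):
0 0 1 0
1 0 1 0
0 0 1 1
1 0 1 0

After press 6 at (1,1):
0 1 1 0
0 1 0 0
0 1 1 1
1 0 1 0

After press 7 at (3,0):
0 1 1 0
0 1 0 0
1 1 1 1
0 1 1 0

After press 8 at (2,3):
0 1 1 0
0 1 0 1
1 1 0 0
0 1 1 1

Answer: 0 1 1 0
0 1 0 1
1 1 0 0
0 1 1 1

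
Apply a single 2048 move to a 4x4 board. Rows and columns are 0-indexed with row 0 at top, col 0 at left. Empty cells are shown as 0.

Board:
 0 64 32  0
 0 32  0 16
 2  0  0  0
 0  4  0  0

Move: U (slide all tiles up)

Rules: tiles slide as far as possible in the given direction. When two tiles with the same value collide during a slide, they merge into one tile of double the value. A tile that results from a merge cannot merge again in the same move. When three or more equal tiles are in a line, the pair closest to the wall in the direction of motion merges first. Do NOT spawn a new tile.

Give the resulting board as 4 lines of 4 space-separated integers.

Slide up:
col 0: [0, 0, 2, 0] -> [2, 0, 0, 0]
col 1: [64, 32, 0, 4] -> [64, 32, 4, 0]
col 2: [32, 0, 0, 0] -> [32, 0, 0, 0]
col 3: [0, 16, 0, 0] -> [16, 0, 0, 0]

Answer:  2 64 32 16
 0 32  0  0
 0  4  0  0
 0  0  0  0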